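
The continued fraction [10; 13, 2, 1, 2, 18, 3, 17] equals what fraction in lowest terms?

1048290/104051

Fold from the inside: start with 17/1.
  3 + 1/17 = 52/17
  18 + 17/52 = 953/52
  2 + 52/953 = 1958/953
  1 + 953/1958 = 2911/1958
  2 + 1958/2911 = 7780/2911
  13 + 2911/7780 = 104051/7780
  10 + 7780/104051 = 1048290/104051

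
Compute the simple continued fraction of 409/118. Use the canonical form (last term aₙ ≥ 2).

[3; 2, 6, 1, 7]

409 = 3*118 + 55
118 = 2*55 + 8
55 = 6*8 + 7
8 = 1*7 + 1
7 = 7*1 + 0  (stop)
So 409/118 = [3; 2, 6, 1, 7].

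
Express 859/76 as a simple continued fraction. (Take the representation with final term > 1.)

[11; 3, 3, 3, 2]

859 = 11*76 + 23
76 = 3*23 + 7
23 = 3*7 + 2
7 = 3*2 + 1
2 = 2*1 + 0  (stop)
So 859/76 = [11; 3, 3, 3, 2].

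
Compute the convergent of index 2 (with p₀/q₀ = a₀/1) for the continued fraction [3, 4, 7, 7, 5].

94/29

Using pₖ = aₖpₖ₋₁ + pₖ₋₂, qₖ = aₖqₖ₋₁ + qₖ₋₂ (with p₋₁=1, p₋₂=0, q₋₁=0, q₋₂=1):
  k=0: a=3, p=3, q=1
  k=1: a=4, p=13, q=4
  k=2: a=7, p=94, q=29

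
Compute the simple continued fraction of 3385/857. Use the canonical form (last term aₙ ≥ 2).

[3; 1, 18, 1, 13, 3]

3385 = 3·857 + 814
857 = 1·814 + 43
814 = 18·43 + 40
43 = 1·40 + 3
40 = 13·3 + 1
3 = 3·1 + 0  (stop)
So 3385/857 = [3; 1, 18, 1, 13, 3].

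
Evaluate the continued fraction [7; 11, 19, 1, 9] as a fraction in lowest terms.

Using pₖ = aₖpₖ₋₁ + pₖ₋₂ and qₖ = aₖqₖ₋₁ + qₖ₋₂:
  k=0: a=7, p=7, q=1
  k=1: a=11, p=78, q=11
  k=2: a=19, p=1489, q=210
  k=3: a=1, p=1567, q=221
  k=4: a=9, p=15592, q=2199

15592/2199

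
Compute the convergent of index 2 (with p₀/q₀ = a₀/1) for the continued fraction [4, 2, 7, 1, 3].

67/15

Using pₖ = aₖpₖ₋₁ + pₖ₋₂, qₖ = aₖqₖ₋₁ + qₖ₋₂ (with p₋₁=1, p₋₂=0, q₋₁=0, q₋₂=1):
  k=0: a=4, p=4, q=1
  k=1: a=2, p=9, q=2
  k=2: a=7, p=67, q=15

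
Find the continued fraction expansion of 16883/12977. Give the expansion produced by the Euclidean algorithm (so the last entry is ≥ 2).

16883 = 1·12977 + 3906
12977 = 3·3906 + 1259
3906 = 3·1259 + 129
1259 = 9·129 + 98
129 = 1·98 + 31
98 = 3·31 + 5
31 = 6·5 + 1
5 = 5·1 + 0  (stop)
So 16883/12977 = [1; 3, 3, 9, 1, 3, 6, 5].

[1; 3, 3, 9, 1, 3, 6, 5]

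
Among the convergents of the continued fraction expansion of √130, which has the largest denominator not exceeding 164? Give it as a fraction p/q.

1277/112

√130 = [11; 2, 2, 22, …] (period length 3).
Convergents:
  p_0/q_0 = 11/1
  p_1/q_1 = 23/2
  p_2/q_2 = 57/5
  p_3/q_3 = 1277/112
  p_4/q_4 = 2611/229
q_3 = 112 ≤ 164 < 229 = q_4, so the answer is 1277/112.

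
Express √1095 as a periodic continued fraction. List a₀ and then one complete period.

[33; 11, 66]

a₀ = ⌊√1095⌋ = 33.
With m₀=0, d₀=1 and mₖ₊₁ = dₖaₖ − mₖ, dₖ₊₁ = (n − mₖ₊₁²)/dₖ, aₖ₊₁ = ⌊(a₀+mₖ₊₁)/dₖ₊₁⌋:
  k=1: m=33, d=6, a=11
  k=2: m=33, d=1, a=66
d=1 and a=2a₀=66 at k=2, so the next step gives (m, d) = (33, 6) again — its k=1 value — and the period has length 2.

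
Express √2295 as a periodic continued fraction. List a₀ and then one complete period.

a₀ = ⌊√2295⌋ = 47.
With m₀=0, d₀=1 and mₖ₊₁ = dₖaₖ − mₖ, dₖ₊₁ = (n − mₖ₊₁²)/dₖ, aₖ₊₁ = ⌊(a₀+mₖ₊₁)/dₖ₊₁⌋:
  k=1: m=47, d=86, a=1
  k=2: m=39, d=9, a=9
  k=3: m=42, d=59, a=1
  k=4: m=17, d=34, a=1
  k=5: m=17, d=59, a=1
  k=6: m=42, d=9, a=9
  k=7: m=39, d=86, a=1
  k=8: m=47, d=1, a=94
d=1 and a=2a₀=94 at k=8, so the next step gives (m, d) = (47, 86) again — its k=1 value — and the period has length 8.

[47; 1, 9, 1, 1, 1, 9, 1, 94]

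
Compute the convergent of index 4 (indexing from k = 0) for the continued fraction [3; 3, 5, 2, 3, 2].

Using pₖ = aₖpₖ₋₁ + pₖ₋₂, qₖ = aₖqₖ₋₁ + qₖ₋₂ (with p₋₁=1, p₋₂=0, q₋₁=0, q₋₂=1):
  k=0: a=3, p=3, q=1
  k=1: a=3, p=10, q=3
  k=2: a=5, p=53, q=16
  k=3: a=2, p=116, q=35
  k=4: a=3, p=401, q=121

401/121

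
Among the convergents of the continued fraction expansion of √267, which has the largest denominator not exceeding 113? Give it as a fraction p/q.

817/50

√267 = [16; 2, 1, 15, 1, 2, 32, …] (period length 6).
Convergents:
  p_0/q_0 = 16/1
  p_1/q_1 = 33/2
  p_2/q_2 = 49/3
  p_3/q_3 = 768/47
  p_4/q_4 = 817/50
  p_5/q_5 = 2402/147
q_4 = 50 ≤ 113 < 147 = q_5, so the answer is 817/50.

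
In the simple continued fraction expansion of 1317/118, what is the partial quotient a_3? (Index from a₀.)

1317 = 11·118 + 19   →  a_0 = 11
118 = 6·19 + 4   →  a_1 = 6
19 = 4·4 + 3   →  a_2 = 4
4 = 1·3 + 1   →  a_3 = 1

1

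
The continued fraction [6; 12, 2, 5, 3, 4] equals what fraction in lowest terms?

Using pₖ = aₖpₖ₋₁ + pₖ₋₂ and qₖ = aₖqₖ₋₁ + qₖ₋₂:
  k=0: a=6, p=6, q=1
  k=1: a=12, p=73, q=12
  k=2: a=2, p=152, q=25
  k=3: a=5, p=833, q=137
  k=4: a=3, p=2651, q=436
  k=5: a=4, p=11437, q=1881

11437/1881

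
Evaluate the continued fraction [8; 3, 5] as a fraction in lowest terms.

Using pₖ = aₖpₖ₋₁ + pₖ₋₂ and qₖ = aₖqₖ₋₁ + qₖ₋₂:
  k=0: a=8, p=8, q=1
  k=1: a=3, p=25, q=3
  k=2: a=5, p=133, q=16

133/16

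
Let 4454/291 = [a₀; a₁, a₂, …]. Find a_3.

4454 = 15·291 + 89   →  a_0 = 15
291 = 3·89 + 24   →  a_1 = 3
89 = 3·24 + 17   →  a_2 = 3
24 = 1·17 + 7   →  a_3 = 1

1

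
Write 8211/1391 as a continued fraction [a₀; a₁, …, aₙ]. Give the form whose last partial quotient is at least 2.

[5; 1, 9, 3, 3, 2, 2, 2]

8211 = 5*1391 + 1256
1391 = 1*1256 + 135
1256 = 9*135 + 41
135 = 3*41 + 12
41 = 3*12 + 5
12 = 2*5 + 2
5 = 2*2 + 1
2 = 2*1 + 0  (stop)
So 8211/1391 = [5; 1, 9, 3, 3, 2, 2, 2].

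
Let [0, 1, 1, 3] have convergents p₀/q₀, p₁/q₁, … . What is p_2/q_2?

1/2

Using pₖ = aₖpₖ₋₁ + pₖ₋₂, qₖ = aₖqₖ₋₁ + qₖ₋₂ (with p₋₁=1, p₋₂=0, q₋₁=0, q₋₂=1):
  k=0: a=0, p=0, q=1
  k=1: a=1, p=1, q=1
  k=2: a=1, p=1, q=2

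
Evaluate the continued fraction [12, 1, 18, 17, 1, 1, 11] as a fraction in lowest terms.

Using pₖ = aₖpₖ₋₁ + pₖ₋₂ and qₖ = aₖqₖ₋₁ + qₖ₋₂:
  k=0: a=12, p=12, q=1
  k=1: a=1, p=13, q=1
  k=2: a=18, p=246, q=19
  k=3: a=17, p=4195, q=324
  k=4: a=1, p=4441, q=343
  k=5: a=1, p=8636, q=667
  k=6: a=11, p=99437, q=7680

99437/7680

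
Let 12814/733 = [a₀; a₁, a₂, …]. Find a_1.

12814 = 17·733 + 353   →  a_0 = 17
733 = 2·353 + 27   →  a_1 = 2

2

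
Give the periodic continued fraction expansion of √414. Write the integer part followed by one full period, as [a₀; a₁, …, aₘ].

[20; 2, 1, 7, 2, 7, 1, 2, 40]

a₀ = ⌊√414⌋ = 20.
With m₀=0, d₀=1 and mₖ₊₁ = dₖaₖ − mₖ, dₖ₊₁ = (n − mₖ₊₁²)/dₖ, aₖ₊₁ = ⌊(a₀+mₖ₊₁)/dₖ₊₁⌋:
  k=1: m=20, d=14, a=2
  k=2: m=8, d=25, a=1
  k=3: m=17, d=5, a=7
  k=4: m=18, d=18, a=2
  k=5: m=18, d=5, a=7
  k=6: m=17, d=25, a=1
  k=7: m=8, d=14, a=2
  k=8: m=20, d=1, a=40
d=1 and a=2a₀=40 at k=8, so the next step gives (m, d) = (20, 14) again — its k=1 value — and the period has length 8.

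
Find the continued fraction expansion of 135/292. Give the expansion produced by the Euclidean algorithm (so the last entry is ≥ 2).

[0; 2, 6, 7, 3]

135 = 0*292 + 135
292 = 2*135 + 22
135 = 6*22 + 3
22 = 7*3 + 1
3 = 3*1 + 0  (stop)
So 135/292 = [0; 2, 6, 7, 3].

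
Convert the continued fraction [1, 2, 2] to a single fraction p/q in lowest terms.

7/5

Using pₖ = aₖpₖ₋₁ + pₖ₋₂ and qₖ = aₖqₖ₋₁ + qₖ₋₂:
  k=0: a=1, p=1, q=1
  k=1: a=2, p=3, q=2
  k=2: a=2, p=7, q=5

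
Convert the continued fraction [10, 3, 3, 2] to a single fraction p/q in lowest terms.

Using pₖ = aₖpₖ₋₁ + pₖ₋₂ and qₖ = aₖqₖ₋₁ + qₖ₋₂:
  k=0: a=10, p=10, q=1
  k=1: a=3, p=31, q=3
  k=2: a=3, p=103, q=10
  k=3: a=2, p=237, q=23

237/23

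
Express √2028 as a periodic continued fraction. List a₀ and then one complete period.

[45; 30, 90]

a₀ = ⌊√2028⌋ = 45.
With m₀=0, d₀=1 and mₖ₊₁ = dₖaₖ − mₖ, dₖ₊₁ = (n − mₖ₊₁²)/dₖ, aₖ₊₁ = ⌊(a₀+mₖ₊₁)/dₖ₊₁⌋:
  k=1: m=45, d=3, a=30
  k=2: m=45, d=1, a=90
d=1 and a=2a₀=90 at k=2, so the next step gives (m, d) = (45, 3) again — its k=1 value — and the period has length 2.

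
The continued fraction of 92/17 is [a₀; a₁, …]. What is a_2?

2

92 = 5·17 + 7   →  a_0 = 5
17 = 2·7 + 3   →  a_1 = 2
7 = 2·3 + 1   →  a_2 = 2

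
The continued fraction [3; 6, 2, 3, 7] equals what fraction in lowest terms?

1035/328

Using pₖ = aₖpₖ₋₁ + pₖ₋₂ and qₖ = aₖqₖ₋₁ + qₖ₋₂:
  k=0: a=3, p=3, q=1
  k=1: a=6, p=19, q=6
  k=2: a=2, p=41, q=13
  k=3: a=3, p=142, q=45
  k=4: a=7, p=1035, q=328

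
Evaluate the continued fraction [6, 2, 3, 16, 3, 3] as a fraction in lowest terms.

7465/1161

Fold from the inside: start with 3/1.
  3 + 1/3 = 10/3
  16 + 3/10 = 163/10
  3 + 10/163 = 499/163
  2 + 163/499 = 1161/499
  6 + 499/1161 = 7465/1161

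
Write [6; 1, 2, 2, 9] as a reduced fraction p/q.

Fold from the inside: start with 9/1.
  2 + 1/9 = 19/9
  2 + 9/19 = 47/19
  1 + 19/47 = 66/47
  6 + 47/66 = 443/66

443/66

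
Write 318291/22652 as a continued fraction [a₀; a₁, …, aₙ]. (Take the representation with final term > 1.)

318291 = 14·22652 + 1163
22652 = 19·1163 + 555
1163 = 2·555 + 53
555 = 10·53 + 25
53 = 2·25 + 3
25 = 8·3 + 1
3 = 3·1 + 0  (stop)
So 318291/22652 = [14; 19, 2, 10, 2, 8, 3].

[14; 19, 2, 10, 2, 8, 3]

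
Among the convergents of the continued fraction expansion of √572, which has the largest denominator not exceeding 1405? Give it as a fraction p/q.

13752/575

√572 = [23; 1, 10, 1, 46, …] (period length 4).
Convergents:
  p_0/q_0 = 23/1
  p_1/q_1 = 24/1
  p_2/q_2 = 263/11
  p_3/q_3 = 287/12
  p_4/q_4 = 13465/563
  p_5/q_5 = 13752/575
  p_6/q_6 = 150985/6313
q_5 = 575 ≤ 1405 < 6313 = q_6, so the answer is 13752/575.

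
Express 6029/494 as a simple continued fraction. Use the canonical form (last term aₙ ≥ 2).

6029 = 12*494 + 101
494 = 4*101 + 90
101 = 1*90 + 11
90 = 8*11 + 2
11 = 5*2 + 1
2 = 2*1 + 0  (stop)
So 6029/494 = [12; 4, 1, 8, 5, 2].

[12; 4, 1, 8, 5, 2]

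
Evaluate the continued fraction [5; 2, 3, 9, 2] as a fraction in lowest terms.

Using pₖ = aₖpₖ₋₁ + pₖ₋₂ and qₖ = aₖqₖ₋₁ + qₖ₋₂:
  k=0: a=5, p=5, q=1
  k=1: a=2, p=11, q=2
  k=2: a=3, p=38, q=7
  k=3: a=9, p=353, q=65
  k=4: a=2, p=744, q=137

744/137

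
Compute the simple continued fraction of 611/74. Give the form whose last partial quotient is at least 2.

611 = 8*74 + 19
74 = 3*19 + 17
19 = 1*17 + 2
17 = 8*2 + 1
2 = 2*1 + 0  (stop)
So 611/74 = [8; 3, 1, 8, 2].

[8; 3, 1, 8, 2]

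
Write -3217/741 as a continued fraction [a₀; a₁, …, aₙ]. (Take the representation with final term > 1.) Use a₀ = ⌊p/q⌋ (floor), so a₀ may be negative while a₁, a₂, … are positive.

-3217 = -5×741 + 488
741 = 1×488 + 253
488 = 1×253 + 235
253 = 1×235 + 18
235 = 13×18 + 1
18 = 18×1 + 0  (stop)
So -3217/741 = [-5; 1, 1, 1, 13, 18].

[-5; 1, 1, 1, 13, 18]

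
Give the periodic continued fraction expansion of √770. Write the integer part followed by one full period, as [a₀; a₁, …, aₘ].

a₀ = ⌊√770⌋ = 27.
With m₀=0, d₀=1 and mₖ₊₁ = dₖaₖ − mₖ, dₖ₊₁ = (n − mₖ₊₁²)/dₖ, aₖ₊₁ = ⌊(a₀+mₖ₊₁)/dₖ₊₁⌋:
  k=1: m=27, d=41, a=1
  k=2: m=14, d=14, a=2
  k=3: m=14, d=41, a=1
  k=4: m=27, d=1, a=54
d=1 and a=2a₀=54 at k=4, so the next step gives (m, d) = (27, 41) again — its k=1 value — and the period has length 4.

[27; 1, 2, 1, 54]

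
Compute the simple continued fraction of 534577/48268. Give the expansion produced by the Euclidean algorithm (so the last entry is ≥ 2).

534577 = 11×48268 + 3629
48268 = 13×3629 + 1091
3629 = 3×1091 + 356
1091 = 3×356 + 23
356 = 15×23 + 11
23 = 2×11 + 1
11 = 11×1 + 0  (stop)
So 534577/48268 = [11; 13, 3, 3, 15, 2, 11].

[11; 13, 3, 3, 15, 2, 11]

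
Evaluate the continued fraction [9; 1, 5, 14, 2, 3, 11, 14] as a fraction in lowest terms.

Using pₖ = aₖpₖ₋₁ + pₖ₋₂ and qₖ = aₖqₖ₋₁ + qₖ₋₂:
  k=0: a=9, p=9, q=1
  k=1: a=1, p=10, q=1
  k=2: a=5, p=59, q=6
  k=3: a=14, p=836, q=85
  k=4: a=2, p=1731, q=176
  k=5: a=3, p=6029, q=613
  k=6: a=11, p=68050, q=6919
  k=7: a=14, p=958729, q=97479

958729/97479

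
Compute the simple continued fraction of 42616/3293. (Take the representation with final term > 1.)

42616 = 12×3293 + 3100
3293 = 1×3100 + 193
3100 = 16×193 + 12
193 = 16×12 + 1
12 = 12×1 + 0  (stop)
So 42616/3293 = [12; 1, 16, 16, 12].

[12; 1, 16, 16, 12]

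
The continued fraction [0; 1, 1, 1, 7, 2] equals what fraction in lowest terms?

Using pₖ = aₖpₖ₋₁ + pₖ₋₂ and qₖ = aₖqₖ₋₁ + qₖ₋₂:
  k=0: a=0, p=0, q=1
  k=1: a=1, p=1, q=1
  k=2: a=1, p=1, q=2
  k=3: a=1, p=2, q=3
  k=4: a=7, p=15, q=23
  k=5: a=2, p=32, q=49

32/49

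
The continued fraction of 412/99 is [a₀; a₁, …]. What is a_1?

412 = 4·99 + 16   →  a_0 = 4
99 = 6·16 + 3   →  a_1 = 6

6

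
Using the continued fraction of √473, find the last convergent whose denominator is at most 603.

11331/521

√473 = [21; 1, 2, 1, 42, …] (period length 4).
Convergents:
  p_0/q_0 = 21/1
  p_1/q_1 = 22/1
  p_2/q_2 = 65/3
  p_3/q_3 = 87/4
  p_4/q_4 = 3719/171
  p_5/q_5 = 3806/175
  p_6/q_6 = 11331/521
  p_7/q_7 = 15137/696
q_6 = 521 ≤ 603 < 696 = q_7, so the answer is 11331/521.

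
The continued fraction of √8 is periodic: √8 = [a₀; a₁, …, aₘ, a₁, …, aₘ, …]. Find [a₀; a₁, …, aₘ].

a₀ = ⌊√8⌋ = 2.
With m₀=0, d₀=1 and mₖ₊₁ = dₖaₖ − mₖ, dₖ₊₁ = (n − mₖ₊₁²)/dₖ, aₖ₊₁ = ⌊(a₀+mₖ₊₁)/dₖ₊₁⌋:
  k=1: m=2, d=4, a=1
  k=2: m=2, d=1, a=4
d=1 and a=2a₀=4 at k=2, so the next step gives (m, d) = (2, 4) again — its k=1 value — and the period has length 2.

[2; 1, 4]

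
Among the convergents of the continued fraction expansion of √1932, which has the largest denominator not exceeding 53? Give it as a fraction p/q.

√1932 = [43; 1, 20, 1, 86, …] (period length 4).
Convergents:
  p_0/q_0 = 43/1
  p_1/q_1 = 44/1
  p_2/q_2 = 923/21
  p_3/q_3 = 967/22
  p_4/q_4 = 84085/1913
q_3 = 22 ≤ 53 < 1913 = q_4, so the answer is 967/22.

967/22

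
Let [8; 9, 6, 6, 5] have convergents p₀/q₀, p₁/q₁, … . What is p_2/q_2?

Using pₖ = aₖpₖ₋₁ + pₖ₋₂, qₖ = aₖqₖ₋₁ + qₖ₋₂ (with p₋₁=1, p₋₂=0, q₋₁=0, q₋₂=1):
  k=0: a=8, p=8, q=1
  k=1: a=9, p=73, q=9
  k=2: a=6, p=446, q=55

446/55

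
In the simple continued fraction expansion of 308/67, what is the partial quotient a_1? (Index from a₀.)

1

308 = 4·67 + 40   →  a_0 = 4
67 = 1·40 + 27   →  a_1 = 1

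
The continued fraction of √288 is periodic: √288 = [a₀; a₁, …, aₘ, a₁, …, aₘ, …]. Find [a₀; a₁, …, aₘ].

[16; 1, 32]

a₀ = ⌊√288⌋ = 16.
With m₀=0, d₀=1 and mₖ₊₁ = dₖaₖ − mₖ, dₖ₊₁ = (n − mₖ₊₁²)/dₖ, aₖ₊₁ = ⌊(a₀+mₖ₊₁)/dₖ₊₁⌋:
  k=1: m=16, d=32, a=1
  k=2: m=16, d=1, a=32
d=1 and a=2a₀=32 at k=2, so the next step gives (m, d) = (16, 32) again — its k=1 value — and the period has length 2.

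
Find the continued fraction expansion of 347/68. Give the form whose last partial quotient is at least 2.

347 = 5×68 + 7
68 = 9×7 + 5
7 = 1×5 + 2
5 = 2×2 + 1
2 = 2×1 + 0  (stop)
So 347/68 = [5; 9, 1, 2, 2].

[5; 9, 1, 2, 2]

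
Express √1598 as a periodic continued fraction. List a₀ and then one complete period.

[39; 1, 38, 1, 78]

a₀ = ⌊√1598⌋ = 39.
With m₀=0, d₀=1 and mₖ₊₁ = dₖaₖ − mₖ, dₖ₊₁ = (n − mₖ₊₁²)/dₖ, aₖ₊₁ = ⌊(a₀+mₖ₊₁)/dₖ₊₁⌋:
  k=1: m=39, d=77, a=1
  k=2: m=38, d=2, a=38
  k=3: m=38, d=77, a=1
  k=4: m=39, d=1, a=78
d=1 and a=2a₀=78 at k=4, so the next step gives (m, d) = (39, 77) again — its k=1 value — and the period has length 4.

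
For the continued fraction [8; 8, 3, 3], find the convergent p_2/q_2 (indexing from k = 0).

203/25

Using pₖ = aₖpₖ₋₁ + pₖ₋₂, qₖ = aₖqₖ₋₁ + qₖ₋₂ (with p₋₁=1, p₋₂=0, q₋₁=0, q₋₂=1):
  k=0: a=8, p=8, q=1
  k=1: a=8, p=65, q=8
  k=2: a=3, p=203, q=25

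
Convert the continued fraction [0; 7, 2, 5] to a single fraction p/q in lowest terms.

11/82

Using pₖ = aₖpₖ₋₁ + pₖ₋₂ and qₖ = aₖqₖ₋₁ + qₖ₋₂:
  k=0: a=0, p=0, q=1
  k=1: a=7, p=1, q=7
  k=2: a=2, p=2, q=15
  k=3: a=5, p=11, q=82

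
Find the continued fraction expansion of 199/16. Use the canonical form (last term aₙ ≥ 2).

199 = 12*16 + 7
16 = 2*7 + 2
7 = 3*2 + 1
2 = 2*1 + 0  (stop)
So 199/16 = [12; 2, 3, 2].

[12; 2, 3, 2]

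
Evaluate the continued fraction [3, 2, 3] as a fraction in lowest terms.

Using pₖ = aₖpₖ₋₁ + pₖ₋₂ and qₖ = aₖqₖ₋₁ + qₖ₋₂:
  k=0: a=3, p=3, q=1
  k=1: a=2, p=7, q=2
  k=2: a=3, p=24, q=7

24/7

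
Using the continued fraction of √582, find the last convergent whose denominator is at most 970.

√582 = [24; 8, 48, …] (period length 2).
Convergents:
  p_0/q_0 = 24/1
  p_1/q_1 = 193/8
  p_2/q_2 = 9288/385
  p_3/q_3 = 74497/3088
q_2 = 385 ≤ 970 < 3088 = q_3, so the answer is 9288/385.

9288/385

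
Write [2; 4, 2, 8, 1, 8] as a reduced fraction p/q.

1681/756

Fold from the inside: start with 8/1.
  1 + 1/8 = 9/8
  8 + 8/9 = 80/9
  2 + 9/80 = 169/80
  4 + 80/169 = 756/169
  2 + 169/756 = 1681/756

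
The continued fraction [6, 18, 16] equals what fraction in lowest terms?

Fold from the inside: start with 16/1.
  18 + 1/16 = 289/16
  6 + 16/289 = 1750/289

1750/289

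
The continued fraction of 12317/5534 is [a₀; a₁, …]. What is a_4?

9

12317 = 2·5534 + 1249   →  a_0 = 2
5534 = 4·1249 + 538   →  a_1 = 4
1249 = 2·538 + 173   →  a_2 = 2
538 = 3·173 + 19   →  a_3 = 3
173 = 9·19 + 2   →  a_4 = 9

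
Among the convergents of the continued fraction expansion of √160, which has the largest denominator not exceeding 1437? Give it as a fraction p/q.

√160 = [12; 1, 1, 1, 5, 1, 1, 1, 24, …] (period length 8).
Convergents:
  p_0/q_0 = 12/1
  p_1/q_1 = 13/1
  p_2/q_2 = 25/2
  p_3/q_3 = 38/3
  p_4/q_4 = 215/17
  p_5/q_5 = 253/20
  p_6/q_6 = 468/37
  p_7/q_7 = 721/57
  p_8/q_8 = 17772/1405
  p_9/q_9 = 18493/1462
q_8 = 1405 ≤ 1437 < 1462 = q_9, so the answer is 17772/1405.

17772/1405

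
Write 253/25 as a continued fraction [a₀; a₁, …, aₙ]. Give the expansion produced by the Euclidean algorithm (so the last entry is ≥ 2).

[10; 8, 3]

253 = 10·25 + 3
25 = 8·3 + 1
3 = 3·1 + 0  (stop)
So 253/25 = [10; 8, 3].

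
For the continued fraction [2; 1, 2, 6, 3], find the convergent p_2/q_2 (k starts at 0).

Using pₖ = aₖpₖ₋₁ + pₖ₋₂, qₖ = aₖqₖ₋₁ + qₖ₋₂ (with p₋₁=1, p₋₂=0, q₋₁=0, q₋₂=1):
  k=0: a=2, p=2, q=1
  k=1: a=1, p=3, q=1
  k=2: a=2, p=8, q=3

8/3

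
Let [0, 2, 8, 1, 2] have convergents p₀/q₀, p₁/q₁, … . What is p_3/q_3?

Using pₖ = aₖpₖ₋₁ + pₖ₋₂, qₖ = aₖqₖ₋₁ + qₖ₋₂ (with p₋₁=1, p₋₂=0, q₋₁=0, q₋₂=1):
  k=0: a=0, p=0, q=1
  k=1: a=2, p=1, q=2
  k=2: a=8, p=8, q=17
  k=3: a=1, p=9, q=19

9/19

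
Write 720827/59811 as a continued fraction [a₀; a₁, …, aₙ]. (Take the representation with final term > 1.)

720827 = 12·59811 + 3095
59811 = 19·3095 + 1006
3095 = 3·1006 + 77
1006 = 13·77 + 5
77 = 15·5 + 2
5 = 2·2 + 1
2 = 2·1 + 0  (stop)
So 720827/59811 = [12; 19, 3, 13, 15, 2, 2].

[12; 19, 3, 13, 15, 2, 2]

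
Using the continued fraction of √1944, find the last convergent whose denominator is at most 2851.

√1944 = [44; 11, 88, …] (period length 2).
Convergents:
  p_0/q_0 = 44/1
  p_1/q_1 = 485/11
  p_2/q_2 = 42724/969
  p_3/q_3 = 470449/10670
q_2 = 969 ≤ 2851 < 10670 = q_3, so the answer is 42724/969.

42724/969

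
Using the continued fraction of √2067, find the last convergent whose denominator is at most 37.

√2067 = [45; 2, 6, 2, 90, …] (period length 4).
Convergents:
  p_0/q_0 = 45/1
  p_1/q_1 = 91/2
  p_2/q_2 = 591/13
  p_3/q_3 = 1273/28
  p_4/q_4 = 115161/2533
q_3 = 28 ≤ 37 < 2533 = q_4, so the answer is 1273/28.

1273/28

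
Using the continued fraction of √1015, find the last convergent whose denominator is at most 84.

2262/71

√1015 = [31; 1, 6, 10, 2, 10, 6, 1, 62, …] (period length 8).
Convergents:
  p_0/q_0 = 31/1
  p_1/q_1 = 32/1
  p_2/q_2 = 223/7
  p_3/q_3 = 2262/71
  p_4/q_4 = 4747/149
q_3 = 71 ≤ 84 < 149 = q_4, so the answer is 2262/71.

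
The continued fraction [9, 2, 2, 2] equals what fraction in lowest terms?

Using pₖ = aₖpₖ₋₁ + pₖ₋₂ and qₖ = aₖqₖ₋₁ + qₖ₋₂:
  k=0: a=9, p=9, q=1
  k=1: a=2, p=19, q=2
  k=2: a=2, p=47, q=5
  k=3: a=2, p=113, q=12

113/12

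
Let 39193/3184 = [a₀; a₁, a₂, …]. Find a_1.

3

39193 = 12·3184 + 985   →  a_0 = 12
3184 = 3·985 + 229   →  a_1 = 3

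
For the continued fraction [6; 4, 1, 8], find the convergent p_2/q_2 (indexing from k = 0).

Using pₖ = aₖpₖ₋₁ + pₖ₋₂, qₖ = aₖqₖ₋₁ + qₖ₋₂ (with p₋₁=1, p₋₂=0, q₋₁=0, q₋₂=1):
  k=0: a=6, p=6, q=1
  k=1: a=4, p=25, q=4
  k=2: a=1, p=31, q=5

31/5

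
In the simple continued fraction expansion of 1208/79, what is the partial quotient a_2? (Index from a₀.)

1208 = 15·79 + 23   →  a_0 = 15
79 = 3·23 + 10   →  a_1 = 3
23 = 2·10 + 3   →  a_2 = 2

2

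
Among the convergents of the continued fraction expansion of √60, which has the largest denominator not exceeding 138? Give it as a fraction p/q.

√60 = [7; 1, 2, 1, 14, …] (period length 4).
Convergents:
  p_0/q_0 = 7/1
  p_1/q_1 = 8/1
  p_2/q_2 = 23/3
  p_3/q_3 = 31/4
  p_4/q_4 = 457/59
  p_5/q_5 = 488/63
  p_6/q_6 = 1433/185
q_5 = 63 ≤ 138 < 185 = q_6, so the answer is 488/63.

488/63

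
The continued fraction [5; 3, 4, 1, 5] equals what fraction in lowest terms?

494/93

Using pₖ = aₖpₖ₋₁ + pₖ₋₂ and qₖ = aₖqₖ₋₁ + qₖ₋₂:
  k=0: a=5, p=5, q=1
  k=1: a=3, p=16, q=3
  k=2: a=4, p=69, q=13
  k=3: a=1, p=85, q=16
  k=4: a=5, p=494, q=93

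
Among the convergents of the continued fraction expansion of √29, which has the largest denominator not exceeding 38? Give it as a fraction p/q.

70/13

√29 = [5; 2, 1, 1, 2, 10, …] (period length 5).
Convergents:
  p_0/q_0 = 5/1
  p_1/q_1 = 11/2
  p_2/q_2 = 16/3
  p_3/q_3 = 27/5
  p_4/q_4 = 70/13
  p_5/q_5 = 727/135
q_4 = 13 ≤ 38 < 135 = q_5, so the answer is 70/13.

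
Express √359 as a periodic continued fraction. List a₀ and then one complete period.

[18; 1, 17, 1, 36]

a₀ = ⌊√359⌋ = 18.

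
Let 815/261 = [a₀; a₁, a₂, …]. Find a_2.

815 = 3·261 + 32   →  a_0 = 3
261 = 8·32 + 5   →  a_1 = 8
32 = 6·5 + 2   →  a_2 = 6

6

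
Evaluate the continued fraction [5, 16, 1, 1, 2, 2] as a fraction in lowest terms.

1007/199

Using pₖ = aₖpₖ₋₁ + pₖ₋₂ and qₖ = aₖqₖ₋₁ + qₖ₋₂:
  k=0: a=5, p=5, q=1
  k=1: a=16, p=81, q=16
  k=2: a=1, p=86, q=17
  k=3: a=1, p=167, q=33
  k=4: a=2, p=420, q=83
  k=5: a=2, p=1007, q=199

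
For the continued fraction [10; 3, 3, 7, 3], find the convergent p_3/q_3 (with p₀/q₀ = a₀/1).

752/73

Using pₖ = aₖpₖ₋₁ + pₖ₋₂, qₖ = aₖqₖ₋₁ + qₖ₋₂ (with p₋₁=1, p₋₂=0, q₋₁=0, q₋₂=1):
  k=0: a=10, p=10, q=1
  k=1: a=3, p=31, q=3
  k=2: a=3, p=103, q=10
  k=3: a=7, p=752, q=73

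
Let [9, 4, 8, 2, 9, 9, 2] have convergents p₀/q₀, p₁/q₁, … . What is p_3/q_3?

647/70

Using pₖ = aₖpₖ₋₁ + pₖ₋₂, qₖ = aₖqₖ₋₁ + qₖ₋₂ (with p₋₁=1, p₋₂=0, q₋₁=0, q₋₂=1):
  k=0: a=9, p=9, q=1
  k=1: a=4, p=37, q=4
  k=2: a=8, p=305, q=33
  k=3: a=2, p=647, q=70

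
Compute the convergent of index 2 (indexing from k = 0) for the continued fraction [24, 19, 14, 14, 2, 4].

6422/267

Using pₖ = aₖpₖ₋₁ + pₖ₋₂, qₖ = aₖqₖ₋₁ + qₖ₋₂ (with p₋₁=1, p₋₂=0, q₋₁=0, q₋₂=1):
  k=0: a=24, p=24, q=1
  k=1: a=19, p=457, q=19
  k=2: a=14, p=6422, q=267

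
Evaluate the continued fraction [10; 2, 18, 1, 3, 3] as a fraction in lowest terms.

Using pₖ = aₖpₖ₋₁ + pₖ₋₂ and qₖ = aₖqₖ₋₁ + qₖ₋₂:
  k=0: a=10, p=10, q=1
  k=1: a=2, p=21, q=2
  k=2: a=18, p=388, q=37
  k=3: a=1, p=409, q=39
  k=4: a=3, p=1615, q=154
  k=5: a=3, p=5254, q=501

5254/501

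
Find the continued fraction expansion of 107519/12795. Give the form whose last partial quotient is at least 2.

107519 = 8·12795 + 5159
12795 = 2·5159 + 2477
5159 = 2·2477 + 205
2477 = 12·205 + 17
205 = 12·17 + 1
17 = 17·1 + 0  (stop)
So 107519/12795 = [8; 2, 2, 12, 12, 17].

[8; 2, 2, 12, 12, 17]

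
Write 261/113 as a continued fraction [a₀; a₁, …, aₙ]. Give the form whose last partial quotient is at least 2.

261 = 2×113 + 35
113 = 3×35 + 8
35 = 4×8 + 3
8 = 2×3 + 2
3 = 1×2 + 1
2 = 2×1 + 0  (stop)
So 261/113 = [2; 3, 4, 2, 1, 2].

[2; 3, 4, 2, 1, 2]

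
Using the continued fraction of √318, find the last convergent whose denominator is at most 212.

3727/209

√318 = [17; 1, 4, 1, 34, …] (period length 4).
Convergents:
  p_0/q_0 = 17/1
  p_1/q_1 = 18/1
  p_2/q_2 = 89/5
  p_3/q_3 = 107/6
  p_4/q_4 = 3727/209
  p_5/q_5 = 3834/215
q_4 = 209 ≤ 212 < 215 = q_5, so the answer is 3727/209.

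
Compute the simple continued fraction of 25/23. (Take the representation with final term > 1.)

[1; 11, 2]

25 = 1×23 + 2
23 = 11×2 + 1
2 = 2×1 + 0  (stop)
So 25/23 = [1; 11, 2].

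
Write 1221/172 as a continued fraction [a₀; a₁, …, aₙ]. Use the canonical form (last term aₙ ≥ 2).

1221 = 7*172 + 17
172 = 10*17 + 2
17 = 8*2 + 1
2 = 2*1 + 0  (stop)
So 1221/172 = [7; 10, 8, 2].

[7; 10, 8, 2]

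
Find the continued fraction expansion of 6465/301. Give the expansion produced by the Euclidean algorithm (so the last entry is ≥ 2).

[21; 2, 11, 13]

6465 = 21×301 + 144
301 = 2×144 + 13
144 = 11×13 + 1
13 = 13×1 + 0  (stop)
So 6465/301 = [21; 2, 11, 13].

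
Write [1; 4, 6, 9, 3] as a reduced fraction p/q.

Using pₖ = aₖpₖ₋₁ + pₖ₋₂ and qₖ = aₖqₖ₋₁ + qₖ₋₂:
  k=0: a=1, p=1, q=1
  k=1: a=4, p=5, q=4
  k=2: a=6, p=31, q=25
  k=3: a=9, p=284, q=229
  k=4: a=3, p=883, q=712

883/712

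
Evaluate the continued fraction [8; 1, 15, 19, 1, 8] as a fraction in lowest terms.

Fold from the inside: start with 8/1.
  1 + 1/8 = 9/8
  19 + 8/9 = 179/9
  15 + 9/179 = 2694/179
  1 + 179/2694 = 2873/2694
  8 + 2694/2873 = 25678/2873

25678/2873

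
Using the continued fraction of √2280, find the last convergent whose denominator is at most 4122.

72961/1528

√2280 = [47; 1, 2, 1, 94, …] (period length 4).
Convergents:
  p_0/q_0 = 47/1
  p_1/q_1 = 48/1
  p_2/q_2 = 143/3
  p_3/q_3 = 191/4
  p_4/q_4 = 18097/379
  p_5/q_5 = 18288/383
  p_6/q_6 = 54673/1145
  p_7/q_7 = 72961/1528
  p_8/q_8 = 6913007/144777
q_7 = 1528 ≤ 4122 < 144777 = q_8, so the answer is 72961/1528.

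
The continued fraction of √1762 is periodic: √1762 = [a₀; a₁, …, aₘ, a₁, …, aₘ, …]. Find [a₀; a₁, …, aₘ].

a₀ = ⌊√1762⌋ = 41.

[41; 1, 40, 1, 82]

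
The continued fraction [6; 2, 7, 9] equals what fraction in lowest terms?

886/137

Using pₖ = aₖpₖ₋₁ + pₖ₋₂ and qₖ = aₖqₖ₋₁ + qₖ₋₂:
  k=0: a=6, p=6, q=1
  k=1: a=2, p=13, q=2
  k=2: a=7, p=97, q=15
  k=3: a=9, p=886, q=137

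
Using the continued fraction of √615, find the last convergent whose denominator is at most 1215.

24576/991

√615 = [24; 1, 3, 1, 48, …] (period length 4).
Convergents:
  p_0/q_0 = 24/1
  p_1/q_1 = 25/1
  p_2/q_2 = 99/4
  p_3/q_3 = 124/5
  p_4/q_4 = 6051/244
  p_5/q_5 = 6175/249
  p_6/q_6 = 24576/991
  p_7/q_7 = 30751/1240
q_6 = 991 ≤ 1215 < 1240 = q_7, so the answer is 24576/991.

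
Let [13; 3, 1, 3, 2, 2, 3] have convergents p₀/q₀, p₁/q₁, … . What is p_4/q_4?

451/34

Using pₖ = aₖpₖ₋₁ + pₖ₋₂, qₖ = aₖqₖ₋₁ + qₖ₋₂ (with p₋₁=1, p₋₂=0, q₋₁=0, q₋₂=1):
  k=0: a=13, p=13, q=1
  k=1: a=3, p=40, q=3
  k=2: a=1, p=53, q=4
  k=3: a=3, p=199, q=15
  k=4: a=2, p=451, q=34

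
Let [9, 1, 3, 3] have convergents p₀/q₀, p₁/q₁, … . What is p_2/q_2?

Using pₖ = aₖpₖ₋₁ + pₖ₋₂, qₖ = aₖqₖ₋₁ + qₖ₋₂ (with p₋₁=1, p₋₂=0, q₋₁=0, q₋₂=1):
  k=0: a=9, p=9, q=1
  k=1: a=1, p=10, q=1
  k=2: a=3, p=39, q=4

39/4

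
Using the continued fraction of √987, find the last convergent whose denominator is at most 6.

157/5

√987 = [31; 2, 2, 2, 62, …] (period length 4).
Convergents:
  p_0/q_0 = 31/1
  p_1/q_1 = 63/2
  p_2/q_2 = 157/5
  p_3/q_3 = 377/12
q_2 = 5 ≤ 6 < 12 = q_3, so the answer is 157/5.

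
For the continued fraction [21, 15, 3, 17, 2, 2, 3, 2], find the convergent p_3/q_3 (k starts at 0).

Using pₖ = aₖpₖ₋₁ + pₖ₋₂, qₖ = aₖqₖ₋₁ + qₖ₋₂ (with p₋₁=1, p₋₂=0, q₋₁=0, q₋₂=1):
  k=0: a=21, p=21, q=1
  k=1: a=15, p=316, q=15
  k=2: a=3, p=969, q=46
  k=3: a=17, p=16789, q=797

16789/797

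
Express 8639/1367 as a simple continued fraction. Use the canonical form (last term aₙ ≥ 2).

8639 = 6*1367 + 437
1367 = 3*437 + 56
437 = 7*56 + 45
56 = 1*45 + 11
45 = 4*11 + 1
11 = 11*1 + 0  (stop)
So 8639/1367 = [6; 3, 7, 1, 4, 11].

[6; 3, 7, 1, 4, 11]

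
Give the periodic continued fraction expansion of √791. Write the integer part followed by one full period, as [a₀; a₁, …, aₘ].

[28; 8, 56]

a₀ = ⌊√791⌋ = 28.
With m₀=0, d₀=1 and mₖ₊₁ = dₖaₖ − mₖ, dₖ₊₁ = (n − mₖ₊₁²)/dₖ, aₖ₊₁ = ⌊(a₀+mₖ₊₁)/dₖ₊₁⌋:
  k=1: m=28, d=7, a=8
  k=2: m=28, d=1, a=56
d=1 and a=2a₀=56 at k=2, so the next step gives (m, d) = (28, 7) again — its k=1 value — and the period has length 2.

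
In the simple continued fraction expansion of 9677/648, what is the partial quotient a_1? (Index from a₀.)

1

9677 = 14·648 + 605   →  a_0 = 14
648 = 1·605 + 43   →  a_1 = 1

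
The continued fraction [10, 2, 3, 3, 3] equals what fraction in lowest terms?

Fold from the inside: start with 3/1.
  3 + 1/3 = 10/3
  3 + 3/10 = 33/10
  2 + 10/33 = 76/33
  10 + 33/76 = 793/76

793/76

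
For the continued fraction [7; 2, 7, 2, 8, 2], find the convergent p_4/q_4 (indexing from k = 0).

2024/271

Using pₖ = aₖpₖ₋₁ + pₖ₋₂, qₖ = aₖqₖ₋₁ + qₖ₋₂ (with p₋₁=1, p₋₂=0, q₋₁=0, q₋₂=1):
  k=0: a=7, p=7, q=1
  k=1: a=2, p=15, q=2
  k=2: a=7, p=112, q=15
  k=3: a=2, p=239, q=32
  k=4: a=8, p=2024, q=271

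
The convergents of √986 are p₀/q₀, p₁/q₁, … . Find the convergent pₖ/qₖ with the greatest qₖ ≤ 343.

9797/312

√986 = [31; 2, 2, 62, …] (period length 3).
Convergents:
  p_0/q_0 = 31/1
  p_1/q_1 = 63/2
  p_2/q_2 = 157/5
  p_3/q_3 = 9797/312
  p_4/q_4 = 19751/629
q_3 = 312 ≤ 343 < 629 = q_4, so the answer is 9797/312.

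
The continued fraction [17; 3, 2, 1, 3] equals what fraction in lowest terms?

640/37

Using pₖ = aₖpₖ₋₁ + pₖ₋₂ and qₖ = aₖqₖ₋₁ + qₖ₋₂:
  k=0: a=17, p=17, q=1
  k=1: a=3, p=52, q=3
  k=2: a=2, p=121, q=7
  k=3: a=1, p=173, q=10
  k=4: a=3, p=640, q=37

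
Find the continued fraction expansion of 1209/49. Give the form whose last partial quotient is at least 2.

[24; 1, 2, 16]

1209 = 24×49 + 33
49 = 1×33 + 16
33 = 2×16 + 1
16 = 16×1 + 0  (stop)
So 1209/49 = [24; 1, 2, 16].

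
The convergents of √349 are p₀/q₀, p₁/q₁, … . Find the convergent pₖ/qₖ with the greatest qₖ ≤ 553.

√349 = [18; 1, 2, 7, 7, 2, 1, 36, …] (period length 7).
Convergents:
  p_0/q_0 = 18/1
  p_1/q_1 = 19/1
  p_2/q_2 = 56/3
  p_3/q_3 = 411/22
  p_4/q_4 = 2933/157
  p_5/q_5 = 6277/336
  p_6/q_6 = 9210/493
  p_7/q_7 = 337837/18084
q_6 = 493 ≤ 553 < 18084 = q_7, so the answer is 9210/493.

9210/493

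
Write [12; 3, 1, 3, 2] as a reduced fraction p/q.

Using pₖ = aₖpₖ₋₁ + pₖ₋₂ and qₖ = aₖqₖ₋₁ + qₖ₋₂:
  k=0: a=12, p=12, q=1
  k=1: a=3, p=37, q=3
  k=2: a=1, p=49, q=4
  k=3: a=3, p=184, q=15
  k=4: a=2, p=417, q=34

417/34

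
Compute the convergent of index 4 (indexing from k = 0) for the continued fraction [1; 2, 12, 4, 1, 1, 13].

188/127

Using pₖ = aₖpₖ₋₁ + pₖ₋₂, qₖ = aₖqₖ₋₁ + qₖ₋₂ (with p₋₁=1, p₋₂=0, q₋₁=0, q₋₂=1):
  k=0: a=1, p=1, q=1
  k=1: a=2, p=3, q=2
  k=2: a=12, p=37, q=25
  k=3: a=4, p=151, q=102
  k=4: a=1, p=188, q=127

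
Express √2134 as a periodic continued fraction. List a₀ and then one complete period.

[46; 5, 8, 5, 92]

a₀ = ⌊√2134⌋ = 46.
With m₀=0, d₀=1 and mₖ₊₁ = dₖaₖ − mₖ, dₖ₊₁ = (n − mₖ₊₁²)/dₖ, aₖ₊₁ = ⌊(a₀+mₖ₊₁)/dₖ₊₁⌋:
  k=1: m=46, d=18, a=5
  k=2: m=44, d=11, a=8
  k=3: m=44, d=18, a=5
  k=4: m=46, d=1, a=92
d=1 and a=2a₀=92 at k=4, so the next step gives (m, d) = (46, 18) again — its k=1 value — and the period has length 4.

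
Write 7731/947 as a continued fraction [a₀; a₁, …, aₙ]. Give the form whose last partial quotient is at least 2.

[8; 6, 9, 8, 2]

7731 = 8×947 + 155
947 = 6×155 + 17
155 = 9×17 + 2
17 = 8×2 + 1
2 = 2×1 + 0  (stop)
So 7731/947 = [8; 6, 9, 8, 2].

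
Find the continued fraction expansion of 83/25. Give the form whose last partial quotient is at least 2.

[3; 3, 8]

83 = 3×25 + 8
25 = 3×8 + 1
8 = 8×1 + 0  (stop)
So 83/25 = [3; 3, 8].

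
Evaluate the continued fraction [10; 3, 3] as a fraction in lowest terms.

Fold from the inside: start with 3/1.
  3 + 1/3 = 10/3
  10 + 3/10 = 103/10

103/10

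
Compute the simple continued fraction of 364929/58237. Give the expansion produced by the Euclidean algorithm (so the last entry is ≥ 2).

364929 = 6×58237 + 15507
58237 = 3×15507 + 11716
15507 = 1×11716 + 3791
11716 = 3×3791 + 343
3791 = 11×343 + 18
343 = 19×18 + 1
18 = 18×1 + 0  (stop)
So 364929/58237 = [6; 3, 1, 3, 11, 19, 18].

[6; 3, 1, 3, 11, 19, 18]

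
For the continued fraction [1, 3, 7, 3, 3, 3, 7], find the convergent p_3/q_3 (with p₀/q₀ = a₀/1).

Using pₖ = aₖpₖ₋₁ + pₖ₋₂, qₖ = aₖqₖ₋₁ + qₖ₋₂ (with p₋₁=1, p₋₂=0, q₋₁=0, q₋₂=1):
  k=0: a=1, p=1, q=1
  k=1: a=3, p=4, q=3
  k=2: a=7, p=29, q=22
  k=3: a=3, p=91, q=69

91/69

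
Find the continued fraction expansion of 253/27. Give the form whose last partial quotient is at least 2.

253 = 9×27 + 10
27 = 2×10 + 7
10 = 1×7 + 3
7 = 2×3 + 1
3 = 3×1 + 0  (stop)
So 253/27 = [9; 2, 1, 2, 3].

[9; 2, 1, 2, 3]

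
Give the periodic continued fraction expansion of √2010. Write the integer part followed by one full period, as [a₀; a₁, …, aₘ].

[44; 1, 4, 1, 88]

a₀ = ⌊√2010⌋ = 44.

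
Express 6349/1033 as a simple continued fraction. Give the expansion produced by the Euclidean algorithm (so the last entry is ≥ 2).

[6; 6, 1, 5, 3, 2, 3]

6349 = 6×1033 + 151
1033 = 6×151 + 127
151 = 1×127 + 24
127 = 5×24 + 7
24 = 3×7 + 3
7 = 2×3 + 1
3 = 3×1 + 0  (stop)
So 6349/1033 = [6; 6, 1, 5, 3, 2, 3].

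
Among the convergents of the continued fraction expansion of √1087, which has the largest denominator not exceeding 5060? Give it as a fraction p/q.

71775/2177

√1087 = [32; 1, 31, 1, 64, …] (period length 4).
Convergents:
  p_0/q_0 = 32/1
  p_1/q_1 = 33/1
  p_2/q_2 = 1055/32
  p_3/q_3 = 1088/33
  p_4/q_4 = 70687/2144
  p_5/q_5 = 71775/2177
  p_6/q_6 = 2295712/69631
q_5 = 2177 ≤ 5060 < 69631 = q_6, so the answer is 71775/2177.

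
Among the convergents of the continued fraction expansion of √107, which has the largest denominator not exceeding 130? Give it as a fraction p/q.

962/93

√107 = [10; 2, 1, 9, 1, 2, 20, …] (period length 6).
Convergents:
  p_0/q_0 = 10/1
  p_1/q_1 = 21/2
  p_2/q_2 = 31/3
  p_3/q_3 = 300/29
  p_4/q_4 = 331/32
  p_5/q_5 = 962/93
  p_6/q_6 = 19571/1892
q_5 = 93 ≤ 130 < 1892 = q_6, so the answer is 962/93.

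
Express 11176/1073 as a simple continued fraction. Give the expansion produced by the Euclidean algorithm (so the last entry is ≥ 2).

[10; 2, 2, 2, 6, 2, 6]

11176 = 10·1073 + 446
1073 = 2·446 + 181
446 = 2·181 + 84
181 = 2·84 + 13
84 = 6·13 + 6
13 = 2·6 + 1
6 = 6·1 + 0  (stop)
So 11176/1073 = [10; 2, 2, 2, 6, 2, 6].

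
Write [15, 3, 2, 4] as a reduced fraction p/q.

474/31

Fold from the inside: start with 4/1.
  2 + 1/4 = 9/4
  3 + 4/9 = 31/9
  15 + 9/31 = 474/31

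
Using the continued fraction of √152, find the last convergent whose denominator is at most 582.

√152 = [12; 3, 24, …] (period length 2).
Convergents:
  p_0/q_0 = 12/1
  p_1/q_1 = 37/3
  p_2/q_2 = 900/73
  p_3/q_3 = 2737/222
  p_4/q_4 = 66588/5401
q_3 = 222 ≤ 582 < 5401 = q_4, so the answer is 2737/222.

2737/222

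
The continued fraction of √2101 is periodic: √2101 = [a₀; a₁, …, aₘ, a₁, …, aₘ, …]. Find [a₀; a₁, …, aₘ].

[45; 1, 5, 8, 5, 1, 90]

a₀ = ⌊√2101⌋ = 45.
With m₀=0, d₀=1 and mₖ₊₁ = dₖaₖ − mₖ, dₖ₊₁ = (n − mₖ₊₁²)/dₖ, aₖ₊₁ = ⌊(a₀+mₖ₊₁)/dₖ₊₁⌋:
  k=1: m=45, d=76, a=1
  k=2: m=31, d=15, a=5
  k=3: m=44, d=11, a=8
  k=4: m=44, d=15, a=5
  k=5: m=31, d=76, a=1
  k=6: m=45, d=1, a=90
d=1 and a=2a₀=90 at k=6, so the next step gives (m, d) = (45, 76) again — its k=1 value — and the period has length 6.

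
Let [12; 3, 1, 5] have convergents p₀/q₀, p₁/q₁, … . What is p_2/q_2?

Using pₖ = aₖpₖ₋₁ + pₖ₋₂, qₖ = aₖqₖ₋₁ + qₖ₋₂ (with p₋₁=1, p₋₂=0, q₋₁=0, q₋₂=1):
  k=0: a=12, p=12, q=1
  k=1: a=3, p=37, q=3
  k=2: a=1, p=49, q=4

49/4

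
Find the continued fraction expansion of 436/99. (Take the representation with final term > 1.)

[4; 2, 2, 9, 2]

436 = 4*99 + 40
99 = 2*40 + 19
40 = 2*19 + 2
19 = 9*2 + 1
2 = 2*1 + 0  (stop)
So 436/99 = [4; 2, 2, 9, 2].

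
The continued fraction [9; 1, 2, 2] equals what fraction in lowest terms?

Fold from the inside: start with 2/1.
  2 + 1/2 = 5/2
  1 + 2/5 = 7/5
  9 + 5/7 = 68/7

68/7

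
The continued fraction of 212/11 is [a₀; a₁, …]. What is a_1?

3

212 = 19·11 + 3   →  a_0 = 19
11 = 3·3 + 2   →  a_1 = 3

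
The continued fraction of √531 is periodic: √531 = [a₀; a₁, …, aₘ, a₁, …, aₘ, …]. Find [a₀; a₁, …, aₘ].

[23; 23, 46]

a₀ = ⌊√531⌋ = 23.
With m₀=0, d₀=1 and mₖ₊₁ = dₖaₖ − mₖ, dₖ₊₁ = (n − mₖ₊₁²)/dₖ, aₖ₊₁ = ⌊(a₀+mₖ₊₁)/dₖ₊₁⌋:
  k=1: m=23, d=2, a=23
  k=2: m=23, d=1, a=46
d=1 and a=2a₀=46 at k=2, so the next step gives (m, d) = (23, 2) again — its k=1 value — and the period has length 2.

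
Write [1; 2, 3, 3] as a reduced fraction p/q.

Fold from the inside: start with 3/1.
  3 + 1/3 = 10/3
  2 + 3/10 = 23/10
  1 + 10/23 = 33/23

33/23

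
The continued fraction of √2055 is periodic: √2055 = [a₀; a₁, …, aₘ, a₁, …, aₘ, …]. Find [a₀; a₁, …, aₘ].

a₀ = ⌊√2055⌋ = 45.
With m₀=0, d₀=1 and mₖ₊₁ = dₖaₖ − mₖ, dₖ₊₁ = (n − mₖ₊₁²)/dₖ, aₖ₊₁ = ⌊(a₀+mₖ₊₁)/dₖ₊₁⌋:
  k=1: m=45, d=30, a=3
  k=2: m=45, d=1, a=90
d=1 and a=2a₀=90 at k=2, so the next step gives (m, d) = (45, 30) again — its k=1 value — and the period has length 2.

[45; 3, 90]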